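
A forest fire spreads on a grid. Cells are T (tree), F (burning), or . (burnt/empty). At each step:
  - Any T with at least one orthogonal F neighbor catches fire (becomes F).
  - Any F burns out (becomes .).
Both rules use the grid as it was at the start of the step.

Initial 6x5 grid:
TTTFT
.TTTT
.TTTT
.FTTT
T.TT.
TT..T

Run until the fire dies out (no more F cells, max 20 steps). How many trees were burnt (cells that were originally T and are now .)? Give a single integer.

Step 1: +5 fires, +2 burnt (F count now 5)
Step 2: +8 fires, +5 burnt (F count now 8)
Step 3: +4 fires, +8 burnt (F count now 4)
Step 4: +0 fires, +4 burnt (F count now 0)
Fire out after step 4
Initially T: 21, now '.': 26
Total burnt (originally-T cells now '.'): 17

Answer: 17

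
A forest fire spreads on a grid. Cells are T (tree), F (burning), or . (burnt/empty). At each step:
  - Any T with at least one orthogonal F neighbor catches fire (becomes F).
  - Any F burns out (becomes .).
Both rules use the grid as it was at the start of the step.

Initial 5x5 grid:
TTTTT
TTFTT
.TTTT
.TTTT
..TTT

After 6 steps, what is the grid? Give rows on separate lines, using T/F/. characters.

Step 1: 4 trees catch fire, 1 burn out
  TTFTT
  TF.FT
  .TFTT
  .TTTT
  ..TTT
Step 2: 7 trees catch fire, 4 burn out
  TF.FT
  F...F
  .F.FT
  .TFTT
  ..TTT
Step 3: 6 trees catch fire, 7 burn out
  F...F
  .....
  ....F
  .F.FT
  ..FTT
Step 4: 2 trees catch fire, 6 burn out
  .....
  .....
  .....
  ....F
  ...FT
Step 5: 1 trees catch fire, 2 burn out
  .....
  .....
  .....
  .....
  ....F
Step 6: 0 trees catch fire, 1 burn out
  .....
  .....
  .....
  .....
  .....

.....
.....
.....
.....
.....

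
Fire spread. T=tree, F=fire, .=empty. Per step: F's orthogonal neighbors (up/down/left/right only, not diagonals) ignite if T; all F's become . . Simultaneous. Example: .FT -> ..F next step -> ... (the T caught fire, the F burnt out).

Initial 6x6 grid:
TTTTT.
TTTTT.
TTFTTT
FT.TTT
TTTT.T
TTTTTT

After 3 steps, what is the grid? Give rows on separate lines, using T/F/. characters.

Step 1: 6 trees catch fire, 2 burn out
  TTTTT.
  TTFTT.
  FF.FTT
  .F.TTT
  FTTT.T
  TTTTTT
Step 2: 8 trees catch fire, 6 burn out
  TTFTT.
  FF.FT.
  ....FT
  ...FTT
  .FTT.T
  FTTTTT
Step 3: 9 trees catch fire, 8 burn out
  FF.FT.
  ....F.
  .....F
  ....FT
  ..FF.T
  .FTTTT

FF.FT.
....F.
.....F
....FT
..FF.T
.FTTTT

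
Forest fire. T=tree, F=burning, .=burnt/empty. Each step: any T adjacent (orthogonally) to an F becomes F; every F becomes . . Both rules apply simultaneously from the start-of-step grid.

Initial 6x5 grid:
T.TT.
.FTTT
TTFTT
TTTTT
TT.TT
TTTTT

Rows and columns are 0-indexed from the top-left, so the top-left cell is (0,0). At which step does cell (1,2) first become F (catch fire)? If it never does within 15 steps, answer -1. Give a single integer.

Step 1: cell (1,2)='F' (+4 fires, +2 burnt)
  -> target ignites at step 1
Step 2: cell (1,2)='.' (+6 fires, +4 burnt)
Step 3: cell (1,2)='.' (+6 fires, +6 burnt)
Step 4: cell (1,2)='.' (+4 fires, +6 burnt)
Step 5: cell (1,2)='.' (+3 fires, +4 burnt)
Step 6: cell (1,2)='.' (+0 fires, +3 burnt)
  fire out at step 6

1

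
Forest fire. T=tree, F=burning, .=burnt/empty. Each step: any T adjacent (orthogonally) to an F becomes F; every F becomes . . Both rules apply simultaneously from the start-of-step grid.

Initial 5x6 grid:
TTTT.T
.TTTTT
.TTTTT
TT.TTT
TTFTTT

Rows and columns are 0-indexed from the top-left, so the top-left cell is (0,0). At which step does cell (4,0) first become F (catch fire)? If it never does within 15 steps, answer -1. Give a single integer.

Step 1: cell (4,0)='T' (+2 fires, +1 burnt)
Step 2: cell (4,0)='F' (+4 fires, +2 burnt)
  -> target ignites at step 2
Step 3: cell (4,0)='.' (+5 fires, +4 burnt)
Step 4: cell (4,0)='.' (+5 fires, +5 burnt)
Step 5: cell (4,0)='.' (+5 fires, +5 burnt)
Step 6: cell (4,0)='.' (+3 fires, +5 burnt)
Step 7: cell (4,0)='.' (+1 fires, +3 burnt)
Step 8: cell (4,0)='.' (+0 fires, +1 burnt)
  fire out at step 8

2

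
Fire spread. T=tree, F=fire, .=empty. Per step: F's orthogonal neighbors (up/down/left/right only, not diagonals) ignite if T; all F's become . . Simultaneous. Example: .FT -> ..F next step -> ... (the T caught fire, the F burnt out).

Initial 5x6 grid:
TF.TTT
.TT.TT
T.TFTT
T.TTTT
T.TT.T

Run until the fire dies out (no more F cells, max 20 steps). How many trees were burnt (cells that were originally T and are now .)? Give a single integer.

Step 1: +5 fires, +2 burnt (F count now 5)
Step 2: +6 fires, +5 burnt (F count now 6)
Step 3: +4 fires, +6 burnt (F count now 4)
Step 4: +3 fires, +4 burnt (F count now 3)
Step 5: +0 fires, +3 burnt (F count now 0)
Fire out after step 5
Initially T: 21, now '.': 27
Total burnt (originally-T cells now '.'): 18

Answer: 18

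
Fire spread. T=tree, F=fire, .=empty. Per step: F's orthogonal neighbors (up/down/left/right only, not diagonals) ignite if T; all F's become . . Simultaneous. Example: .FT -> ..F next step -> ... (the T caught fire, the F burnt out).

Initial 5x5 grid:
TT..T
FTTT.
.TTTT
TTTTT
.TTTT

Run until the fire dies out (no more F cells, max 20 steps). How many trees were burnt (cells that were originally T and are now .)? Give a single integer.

Step 1: +2 fires, +1 burnt (F count now 2)
Step 2: +3 fires, +2 burnt (F count now 3)
Step 3: +3 fires, +3 burnt (F count now 3)
Step 4: +4 fires, +3 burnt (F count now 4)
Step 5: +3 fires, +4 burnt (F count now 3)
Step 6: +2 fires, +3 burnt (F count now 2)
Step 7: +1 fires, +2 burnt (F count now 1)
Step 8: +0 fires, +1 burnt (F count now 0)
Fire out after step 8
Initially T: 19, now '.': 24
Total burnt (originally-T cells now '.'): 18

Answer: 18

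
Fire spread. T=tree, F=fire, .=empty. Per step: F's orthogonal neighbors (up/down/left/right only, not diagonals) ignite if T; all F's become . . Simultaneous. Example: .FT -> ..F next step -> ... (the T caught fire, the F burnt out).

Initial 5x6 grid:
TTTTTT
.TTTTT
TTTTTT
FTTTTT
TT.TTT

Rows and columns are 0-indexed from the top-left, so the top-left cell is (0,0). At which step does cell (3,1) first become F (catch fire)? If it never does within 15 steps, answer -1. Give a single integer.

Step 1: cell (3,1)='F' (+3 fires, +1 burnt)
  -> target ignites at step 1
Step 2: cell (3,1)='.' (+3 fires, +3 burnt)
Step 3: cell (3,1)='.' (+3 fires, +3 burnt)
Step 4: cell (3,1)='.' (+5 fires, +3 burnt)
Step 5: cell (3,1)='.' (+6 fires, +5 burnt)
Step 6: cell (3,1)='.' (+4 fires, +6 burnt)
Step 7: cell (3,1)='.' (+2 fires, +4 burnt)
Step 8: cell (3,1)='.' (+1 fires, +2 burnt)
Step 9: cell (3,1)='.' (+0 fires, +1 burnt)
  fire out at step 9

1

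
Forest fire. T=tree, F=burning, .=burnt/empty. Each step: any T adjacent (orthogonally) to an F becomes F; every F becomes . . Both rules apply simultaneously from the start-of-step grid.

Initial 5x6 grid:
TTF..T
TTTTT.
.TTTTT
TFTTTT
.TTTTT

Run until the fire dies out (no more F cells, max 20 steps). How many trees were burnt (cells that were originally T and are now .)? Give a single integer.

Answer: 22

Derivation:
Step 1: +6 fires, +2 burnt (F count now 6)
Step 2: +6 fires, +6 burnt (F count now 6)
Step 3: +5 fires, +6 burnt (F count now 5)
Step 4: +3 fires, +5 burnt (F count now 3)
Step 5: +2 fires, +3 burnt (F count now 2)
Step 6: +0 fires, +2 burnt (F count now 0)
Fire out after step 6
Initially T: 23, now '.': 29
Total burnt (originally-T cells now '.'): 22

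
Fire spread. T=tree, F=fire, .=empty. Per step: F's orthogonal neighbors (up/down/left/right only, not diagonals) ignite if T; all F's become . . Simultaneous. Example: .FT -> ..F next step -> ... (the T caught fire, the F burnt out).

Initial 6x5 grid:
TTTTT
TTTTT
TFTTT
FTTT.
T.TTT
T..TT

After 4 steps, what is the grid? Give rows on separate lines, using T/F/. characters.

Step 1: 5 trees catch fire, 2 burn out
  TTTTT
  TFTTT
  F.FTT
  .FTT.
  F.TTT
  T..TT
Step 2: 6 trees catch fire, 5 burn out
  TFTTT
  F.FTT
  ...FT
  ..FT.
  ..TTT
  F..TT
Step 3: 6 trees catch fire, 6 burn out
  F.FTT
  ...FT
  ....F
  ...F.
  ..FTT
  ...TT
Step 4: 3 trees catch fire, 6 burn out
  ...FT
  ....F
  .....
  .....
  ...FT
  ...TT

...FT
....F
.....
.....
...FT
...TT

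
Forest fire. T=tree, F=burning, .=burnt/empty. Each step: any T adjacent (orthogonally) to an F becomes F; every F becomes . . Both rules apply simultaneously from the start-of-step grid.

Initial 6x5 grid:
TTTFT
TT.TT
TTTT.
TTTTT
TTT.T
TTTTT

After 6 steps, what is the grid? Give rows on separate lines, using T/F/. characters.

Step 1: 3 trees catch fire, 1 burn out
  TTF.F
  TT.FT
  TTTT.
  TTTTT
  TTT.T
  TTTTT
Step 2: 3 trees catch fire, 3 burn out
  TF...
  TT..F
  TTTF.
  TTTTT
  TTT.T
  TTTTT
Step 3: 4 trees catch fire, 3 burn out
  F....
  TF...
  TTF..
  TTTFT
  TTT.T
  TTTTT
Step 4: 4 trees catch fire, 4 burn out
  .....
  F....
  TF...
  TTF.F
  TTT.T
  TTTTT
Step 5: 4 trees catch fire, 4 burn out
  .....
  .....
  F....
  TF...
  TTF.F
  TTTTT
Step 6: 4 trees catch fire, 4 burn out
  .....
  .....
  .....
  F....
  TF...
  TTFTF

.....
.....
.....
F....
TF...
TTFTF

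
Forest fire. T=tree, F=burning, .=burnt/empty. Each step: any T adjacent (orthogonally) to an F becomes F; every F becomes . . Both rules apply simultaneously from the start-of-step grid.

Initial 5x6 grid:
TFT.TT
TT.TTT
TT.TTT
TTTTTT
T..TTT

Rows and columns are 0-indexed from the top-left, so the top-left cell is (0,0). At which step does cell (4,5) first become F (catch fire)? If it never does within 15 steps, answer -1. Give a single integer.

Step 1: cell (4,5)='T' (+3 fires, +1 burnt)
Step 2: cell (4,5)='T' (+2 fires, +3 burnt)
Step 3: cell (4,5)='T' (+2 fires, +2 burnt)
Step 4: cell (4,5)='T' (+2 fires, +2 burnt)
Step 5: cell (4,5)='T' (+2 fires, +2 burnt)
Step 6: cell (4,5)='T' (+3 fires, +2 burnt)
Step 7: cell (4,5)='T' (+4 fires, +3 burnt)
Step 8: cell (4,5)='F' (+3 fires, +4 burnt)
  -> target ignites at step 8
Step 9: cell (4,5)='.' (+2 fires, +3 burnt)
Step 10: cell (4,5)='.' (+1 fires, +2 burnt)
Step 11: cell (4,5)='.' (+0 fires, +1 burnt)
  fire out at step 11

8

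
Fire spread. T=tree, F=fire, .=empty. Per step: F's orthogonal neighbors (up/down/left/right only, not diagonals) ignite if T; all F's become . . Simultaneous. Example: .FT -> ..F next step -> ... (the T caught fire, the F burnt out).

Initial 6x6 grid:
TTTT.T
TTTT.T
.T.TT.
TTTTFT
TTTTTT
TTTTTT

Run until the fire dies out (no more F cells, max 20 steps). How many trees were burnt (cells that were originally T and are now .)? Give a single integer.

Step 1: +4 fires, +1 burnt (F count now 4)
Step 2: +5 fires, +4 burnt (F count now 5)
Step 3: +5 fires, +5 burnt (F count now 5)
Step 4: +6 fires, +5 burnt (F count now 6)
Step 5: +4 fires, +6 burnt (F count now 4)
Step 6: +3 fires, +4 burnt (F count now 3)
Step 7: +1 fires, +3 burnt (F count now 1)
Step 8: +0 fires, +1 burnt (F count now 0)
Fire out after step 8
Initially T: 30, now '.': 34
Total burnt (originally-T cells now '.'): 28

Answer: 28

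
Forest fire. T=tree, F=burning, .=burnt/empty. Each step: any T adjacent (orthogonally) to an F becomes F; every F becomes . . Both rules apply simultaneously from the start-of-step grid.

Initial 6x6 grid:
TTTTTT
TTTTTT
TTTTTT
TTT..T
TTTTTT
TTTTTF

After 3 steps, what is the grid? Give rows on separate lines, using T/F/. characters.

Step 1: 2 trees catch fire, 1 burn out
  TTTTTT
  TTTTTT
  TTTTTT
  TTT..T
  TTTTTF
  TTTTF.
Step 2: 3 trees catch fire, 2 burn out
  TTTTTT
  TTTTTT
  TTTTTT
  TTT..F
  TTTTF.
  TTTF..
Step 3: 3 trees catch fire, 3 burn out
  TTTTTT
  TTTTTT
  TTTTTF
  TTT...
  TTTF..
  TTF...

TTTTTT
TTTTTT
TTTTTF
TTT...
TTTF..
TTF...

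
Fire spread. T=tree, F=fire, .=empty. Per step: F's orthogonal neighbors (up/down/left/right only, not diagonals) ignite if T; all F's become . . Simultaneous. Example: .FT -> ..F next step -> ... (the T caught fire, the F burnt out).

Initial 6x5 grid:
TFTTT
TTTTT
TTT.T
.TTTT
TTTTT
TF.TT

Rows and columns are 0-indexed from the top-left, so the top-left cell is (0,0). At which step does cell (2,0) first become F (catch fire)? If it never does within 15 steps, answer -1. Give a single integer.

Step 1: cell (2,0)='T' (+5 fires, +2 burnt)
Step 2: cell (2,0)='T' (+7 fires, +5 burnt)
Step 3: cell (2,0)='F' (+6 fires, +7 burnt)
  -> target ignites at step 3
Step 4: cell (2,0)='.' (+4 fires, +6 burnt)
Step 5: cell (2,0)='.' (+3 fires, +4 burnt)
Step 6: cell (2,0)='.' (+0 fires, +3 burnt)
  fire out at step 6

3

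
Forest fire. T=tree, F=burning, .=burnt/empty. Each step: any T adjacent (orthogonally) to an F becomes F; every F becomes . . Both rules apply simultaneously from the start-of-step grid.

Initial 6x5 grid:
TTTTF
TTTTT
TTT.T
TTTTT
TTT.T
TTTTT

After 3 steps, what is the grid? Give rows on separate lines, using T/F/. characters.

Step 1: 2 trees catch fire, 1 burn out
  TTTF.
  TTTTF
  TTT.T
  TTTTT
  TTT.T
  TTTTT
Step 2: 3 trees catch fire, 2 burn out
  TTF..
  TTTF.
  TTT.F
  TTTTT
  TTT.T
  TTTTT
Step 3: 3 trees catch fire, 3 burn out
  TF...
  TTF..
  TTT..
  TTTTF
  TTT.T
  TTTTT

TF...
TTF..
TTT..
TTTTF
TTT.T
TTTTT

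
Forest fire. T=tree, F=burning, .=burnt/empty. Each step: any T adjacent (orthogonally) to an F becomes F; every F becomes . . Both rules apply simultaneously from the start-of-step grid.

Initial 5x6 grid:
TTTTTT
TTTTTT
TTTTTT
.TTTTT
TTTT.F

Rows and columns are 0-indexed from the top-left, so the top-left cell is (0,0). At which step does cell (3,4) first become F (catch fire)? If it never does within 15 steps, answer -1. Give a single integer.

Step 1: cell (3,4)='T' (+1 fires, +1 burnt)
Step 2: cell (3,4)='F' (+2 fires, +1 burnt)
  -> target ignites at step 2
Step 3: cell (3,4)='.' (+3 fires, +2 burnt)
Step 4: cell (3,4)='.' (+5 fires, +3 burnt)
Step 5: cell (3,4)='.' (+5 fires, +5 burnt)
Step 6: cell (3,4)='.' (+4 fires, +5 burnt)
Step 7: cell (3,4)='.' (+4 fires, +4 burnt)
Step 8: cell (3,4)='.' (+2 fires, +4 burnt)
Step 9: cell (3,4)='.' (+1 fires, +2 burnt)
Step 10: cell (3,4)='.' (+0 fires, +1 burnt)
  fire out at step 10

2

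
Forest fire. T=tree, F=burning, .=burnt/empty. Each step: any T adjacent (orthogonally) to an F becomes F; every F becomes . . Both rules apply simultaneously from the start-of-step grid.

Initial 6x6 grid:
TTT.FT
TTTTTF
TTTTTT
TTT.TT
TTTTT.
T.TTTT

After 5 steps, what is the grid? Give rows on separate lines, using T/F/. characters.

Step 1: 3 trees catch fire, 2 burn out
  TTT..F
  TTTTF.
  TTTTTF
  TTT.TT
  TTTTT.
  T.TTTT
Step 2: 3 trees catch fire, 3 burn out
  TTT...
  TTTF..
  TTTTF.
  TTT.TF
  TTTTT.
  T.TTTT
Step 3: 3 trees catch fire, 3 burn out
  TTT...
  TTF...
  TTTF..
  TTT.F.
  TTTTT.
  T.TTTT
Step 4: 4 trees catch fire, 3 burn out
  TTF...
  TF....
  TTF...
  TTT...
  TTTTF.
  T.TTTT
Step 5: 6 trees catch fire, 4 burn out
  TF....
  F.....
  TF....
  TTF...
  TTTF..
  T.TTFT

TF....
F.....
TF....
TTF...
TTTF..
T.TTFT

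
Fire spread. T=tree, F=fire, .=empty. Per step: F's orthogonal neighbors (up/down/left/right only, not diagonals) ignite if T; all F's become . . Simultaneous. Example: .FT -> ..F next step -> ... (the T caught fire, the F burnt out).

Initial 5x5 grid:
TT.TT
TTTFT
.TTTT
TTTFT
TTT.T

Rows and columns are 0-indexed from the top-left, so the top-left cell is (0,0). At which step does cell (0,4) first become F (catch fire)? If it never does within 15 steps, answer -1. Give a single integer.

Step 1: cell (0,4)='T' (+6 fires, +2 burnt)
Step 2: cell (0,4)='F' (+7 fires, +6 burnt)
  -> target ignites at step 2
Step 3: cell (0,4)='.' (+5 fires, +7 burnt)
Step 4: cell (0,4)='.' (+2 fires, +5 burnt)
Step 5: cell (0,4)='.' (+0 fires, +2 burnt)
  fire out at step 5

2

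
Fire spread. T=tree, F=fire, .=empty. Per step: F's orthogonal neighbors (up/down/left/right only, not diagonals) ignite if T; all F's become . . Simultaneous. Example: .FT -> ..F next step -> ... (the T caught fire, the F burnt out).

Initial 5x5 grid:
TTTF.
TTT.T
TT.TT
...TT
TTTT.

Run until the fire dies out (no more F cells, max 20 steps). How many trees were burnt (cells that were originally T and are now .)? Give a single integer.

Step 1: +1 fires, +1 burnt (F count now 1)
Step 2: +2 fires, +1 burnt (F count now 2)
Step 3: +2 fires, +2 burnt (F count now 2)
Step 4: +2 fires, +2 burnt (F count now 2)
Step 5: +1 fires, +2 burnt (F count now 1)
Step 6: +0 fires, +1 burnt (F count now 0)
Fire out after step 6
Initially T: 17, now '.': 16
Total burnt (originally-T cells now '.'): 8

Answer: 8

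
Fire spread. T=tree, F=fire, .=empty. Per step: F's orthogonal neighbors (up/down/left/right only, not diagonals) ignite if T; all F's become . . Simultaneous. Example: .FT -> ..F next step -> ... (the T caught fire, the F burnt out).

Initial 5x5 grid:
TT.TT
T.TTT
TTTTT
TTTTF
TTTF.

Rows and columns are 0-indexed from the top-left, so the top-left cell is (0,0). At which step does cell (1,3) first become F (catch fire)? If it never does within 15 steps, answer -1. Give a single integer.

Step 1: cell (1,3)='T' (+3 fires, +2 burnt)
Step 2: cell (1,3)='T' (+4 fires, +3 burnt)
Step 3: cell (1,3)='F' (+5 fires, +4 burnt)
  -> target ignites at step 3
Step 4: cell (1,3)='.' (+4 fires, +5 burnt)
Step 5: cell (1,3)='.' (+1 fires, +4 burnt)
Step 6: cell (1,3)='.' (+1 fires, +1 burnt)
Step 7: cell (1,3)='.' (+1 fires, +1 burnt)
Step 8: cell (1,3)='.' (+1 fires, +1 burnt)
Step 9: cell (1,3)='.' (+0 fires, +1 burnt)
  fire out at step 9

3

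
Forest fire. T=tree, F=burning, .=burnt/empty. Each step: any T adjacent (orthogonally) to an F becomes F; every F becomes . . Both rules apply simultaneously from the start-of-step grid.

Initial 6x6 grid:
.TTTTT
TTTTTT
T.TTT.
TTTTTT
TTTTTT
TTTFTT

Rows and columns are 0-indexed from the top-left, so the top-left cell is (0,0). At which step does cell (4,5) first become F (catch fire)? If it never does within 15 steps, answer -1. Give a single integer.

Step 1: cell (4,5)='T' (+3 fires, +1 burnt)
Step 2: cell (4,5)='T' (+5 fires, +3 burnt)
Step 3: cell (4,5)='F' (+6 fires, +5 burnt)
  -> target ignites at step 3
Step 4: cell (4,5)='.' (+6 fires, +6 burnt)
Step 5: cell (4,5)='.' (+4 fires, +6 burnt)
Step 6: cell (4,5)='.' (+5 fires, +4 burnt)
Step 7: cell (4,5)='.' (+3 fires, +5 burnt)
Step 8: cell (4,5)='.' (+0 fires, +3 burnt)
  fire out at step 8

3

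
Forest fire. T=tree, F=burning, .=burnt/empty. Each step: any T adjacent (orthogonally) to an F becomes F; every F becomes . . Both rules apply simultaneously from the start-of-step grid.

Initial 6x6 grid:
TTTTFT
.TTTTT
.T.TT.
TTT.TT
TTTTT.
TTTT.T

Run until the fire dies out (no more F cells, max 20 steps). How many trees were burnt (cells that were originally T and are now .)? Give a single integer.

Step 1: +3 fires, +1 burnt (F count now 3)
Step 2: +4 fires, +3 burnt (F count now 4)
Step 3: +4 fires, +4 burnt (F count now 4)
Step 4: +4 fires, +4 burnt (F count now 4)
Step 5: +2 fires, +4 burnt (F count now 2)
Step 6: +3 fires, +2 burnt (F count now 3)
Step 7: +4 fires, +3 burnt (F count now 4)
Step 8: +2 fires, +4 burnt (F count now 2)
Step 9: +1 fires, +2 burnt (F count now 1)
Step 10: +0 fires, +1 burnt (F count now 0)
Fire out after step 10
Initially T: 28, now '.': 35
Total burnt (originally-T cells now '.'): 27

Answer: 27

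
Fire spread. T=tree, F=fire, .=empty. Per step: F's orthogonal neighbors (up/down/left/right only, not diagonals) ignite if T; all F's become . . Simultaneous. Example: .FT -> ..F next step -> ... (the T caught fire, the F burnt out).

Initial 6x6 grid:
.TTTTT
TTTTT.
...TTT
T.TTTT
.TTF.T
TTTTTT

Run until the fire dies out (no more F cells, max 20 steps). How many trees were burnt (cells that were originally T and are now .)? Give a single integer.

Answer: 26

Derivation:
Step 1: +3 fires, +1 burnt (F count now 3)
Step 2: +6 fires, +3 burnt (F count now 6)
Step 3: +5 fires, +6 burnt (F count now 5)
Step 4: +6 fires, +5 burnt (F count now 6)
Step 5: +3 fires, +6 burnt (F count now 3)
Step 6: +3 fires, +3 burnt (F count now 3)
Step 7: +0 fires, +3 burnt (F count now 0)
Fire out after step 7
Initially T: 27, now '.': 35
Total burnt (originally-T cells now '.'): 26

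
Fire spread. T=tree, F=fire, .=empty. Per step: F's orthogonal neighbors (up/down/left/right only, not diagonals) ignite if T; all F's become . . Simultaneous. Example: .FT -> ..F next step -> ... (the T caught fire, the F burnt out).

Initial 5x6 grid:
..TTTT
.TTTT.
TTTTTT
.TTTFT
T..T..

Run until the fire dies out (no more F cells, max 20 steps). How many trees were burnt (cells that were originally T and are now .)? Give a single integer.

Answer: 19

Derivation:
Step 1: +3 fires, +1 burnt (F count now 3)
Step 2: +5 fires, +3 burnt (F count now 5)
Step 3: +4 fires, +5 burnt (F count now 4)
Step 4: +4 fires, +4 burnt (F count now 4)
Step 5: +3 fires, +4 burnt (F count now 3)
Step 6: +0 fires, +3 burnt (F count now 0)
Fire out after step 6
Initially T: 20, now '.': 29
Total burnt (originally-T cells now '.'): 19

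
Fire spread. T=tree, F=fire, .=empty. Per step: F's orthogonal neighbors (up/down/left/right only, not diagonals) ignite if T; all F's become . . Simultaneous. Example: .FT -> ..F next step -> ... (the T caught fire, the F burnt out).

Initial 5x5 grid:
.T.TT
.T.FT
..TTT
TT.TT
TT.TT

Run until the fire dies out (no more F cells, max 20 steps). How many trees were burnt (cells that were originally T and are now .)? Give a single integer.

Step 1: +3 fires, +1 burnt (F count now 3)
Step 2: +4 fires, +3 burnt (F count now 4)
Step 3: +2 fires, +4 burnt (F count now 2)
Step 4: +1 fires, +2 burnt (F count now 1)
Step 5: +0 fires, +1 burnt (F count now 0)
Fire out after step 5
Initially T: 16, now '.': 19
Total burnt (originally-T cells now '.'): 10

Answer: 10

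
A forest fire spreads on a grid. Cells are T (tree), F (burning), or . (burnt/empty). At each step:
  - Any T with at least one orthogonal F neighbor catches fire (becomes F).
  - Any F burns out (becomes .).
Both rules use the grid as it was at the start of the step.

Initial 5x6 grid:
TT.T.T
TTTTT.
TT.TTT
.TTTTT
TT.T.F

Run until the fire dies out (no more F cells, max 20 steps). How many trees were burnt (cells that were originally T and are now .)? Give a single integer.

Step 1: +1 fires, +1 burnt (F count now 1)
Step 2: +2 fires, +1 burnt (F count now 2)
Step 3: +2 fires, +2 burnt (F count now 2)
Step 4: +4 fires, +2 burnt (F count now 4)
Step 5: +2 fires, +4 burnt (F count now 2)
Step 6: +4 fires, +2 burnt (F count now 4)
Step 7: +3 fires, +4 burnt (F count now 3)
Step 8: +2 fires, +3 burnt (F count now 2)
Step 9: +1 fires, +2 burnt (F count now 1)
Step 10: +0 fires, +1 burnt (F count now 0)
Fire out after step 10
Initially T: 22, now '.': 29
Total burnt (originally-T cells now '.'): 21

Answer: 21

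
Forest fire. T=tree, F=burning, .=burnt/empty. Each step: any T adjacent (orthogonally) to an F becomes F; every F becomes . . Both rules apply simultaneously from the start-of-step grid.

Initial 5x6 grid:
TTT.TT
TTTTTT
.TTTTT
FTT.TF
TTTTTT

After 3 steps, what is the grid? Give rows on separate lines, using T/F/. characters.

Step 1: 5 trees catch fire, 2 burn out
  TTT.TT
  TTTTTT
  .TTTTF
  .FT.F.
  FTTTTF
Step 2: 6 trees catch fire, 5 burn out
  TTT.TT
  TTTTTF
  .FTTF.
  ..F...
  .FTTF.
Step 3: 7 trees catch fire, 6 burn out
  TTT.TF
  TFTTF.
  ..FF..
  ......
  ..FF..

TTT.TF
TFTTF.
..FF..
......
..FF..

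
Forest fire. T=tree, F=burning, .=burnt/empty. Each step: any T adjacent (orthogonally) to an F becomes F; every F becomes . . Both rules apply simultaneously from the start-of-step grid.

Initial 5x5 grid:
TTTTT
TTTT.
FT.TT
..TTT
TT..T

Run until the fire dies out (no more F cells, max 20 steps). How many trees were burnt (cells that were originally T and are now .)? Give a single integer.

Step 1: +2 fires, +1 burnt (F count now 2)
Step 2: +2 fires, +2 burnt (F count now 2)
Step 3: +2 fires, +2 burnt (F count now 2)
Step 4: +2 fires, +2 burnt (F count now 2)
Step 5: +2 fires, +2 burnt (F count now 2)
Step 6: +3 fires, +2 burnt (F count now 3)
Step 7: +2 fires, +3 burnt (F count now 2)
Step 8: +1 fires, +2 burnt (F count now 1)
Step 9: +0 fires, +1 burnt (F count now 0)
Fire out after step 9
Initially T: 18, now '.': 23
Total burnt (originally-T cells now '.'): 16

Answer: 16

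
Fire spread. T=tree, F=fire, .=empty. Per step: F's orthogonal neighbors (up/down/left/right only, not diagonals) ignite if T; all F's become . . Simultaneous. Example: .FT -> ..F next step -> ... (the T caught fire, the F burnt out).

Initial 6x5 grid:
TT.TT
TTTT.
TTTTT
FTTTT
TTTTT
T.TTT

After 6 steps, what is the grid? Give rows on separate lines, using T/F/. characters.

Step 1: 3 trees catch fire, 1 burn out
  TT.TT
  TTTT.
  FTTTT
  .FTTT
  FTTTT
  T.TTT
Step 2: 5 trees catch fire, 3 burn out
  TT.TT
  FTTT.
  .FTTT
  ..FTT
  .FTTT
  F.TTT
Step 3: 5 trees catch fire, 5 burn out
  FT.TT
  .FTT.
  ..FTT
  ...FT
  ..FTT
  ..TTT
Step 4: 6 trees catch fire, 5 burn out
  .F.TT
  ..FT.
  ...FT
  ....F
  ...FT
  ..FTT
Step 5: 4 trees catch fire, 6 burn out
  ...TT
  ...F.
  ....F
  .....
  ....F
  ...FT
Step 6: 2 trees catch fire, 4 burn out
  ...FT
  .....
  .....
  .....
  .....
  ....F

...FT
.....
.....
.....
.....
....F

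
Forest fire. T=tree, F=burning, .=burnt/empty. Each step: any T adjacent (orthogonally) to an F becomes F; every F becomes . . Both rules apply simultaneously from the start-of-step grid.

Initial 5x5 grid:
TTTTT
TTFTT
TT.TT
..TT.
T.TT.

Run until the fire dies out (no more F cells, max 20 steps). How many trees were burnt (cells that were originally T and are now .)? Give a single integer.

Answer: 17

Derivation:
Step 1: +3 fires, +1 burnt (F count now 3)
Step 2: +6 fires, +3 burnt (F count now 6)
Step 3: +5 fires, +6 burnt (F count now 5)
Step 4: +2 fires, +5 burnt (F count now 2)
Step 5: +1 fires, +2 burnt (F count now 1)
Step 6: +0 fires, +1 burnt (F count now 0)
Fire out after step 6
Initially T: 18, now '.': 24
Total burnt (originally-T cells now '.'): 17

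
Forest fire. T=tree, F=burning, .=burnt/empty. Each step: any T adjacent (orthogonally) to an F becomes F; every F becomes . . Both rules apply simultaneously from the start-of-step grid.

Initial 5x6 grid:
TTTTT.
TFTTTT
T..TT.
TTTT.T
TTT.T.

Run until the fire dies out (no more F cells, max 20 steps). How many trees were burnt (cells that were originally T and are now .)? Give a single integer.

Answer: 20

Derivation:
Step 1: +3 fires, +1 burnt (F count now 3)
Step 2: +4 fires, +3 burnt (F count now 4)
Step 3: +4 fires, +4 burnt (F count now 4)
Step 4: +6 fires, +4 burnt (F count now 6)
Step 5: +2 fires, +6 burnt (F count now 2)
Step 6: +1 fires, +2 burnt (F count now 1)
Step 7: +0 fires, +1 burnt (F count now 0)
Fire out after step 7
Initially T: 22, now '.': 28
Total burnt (originally-T cells now '.'): 20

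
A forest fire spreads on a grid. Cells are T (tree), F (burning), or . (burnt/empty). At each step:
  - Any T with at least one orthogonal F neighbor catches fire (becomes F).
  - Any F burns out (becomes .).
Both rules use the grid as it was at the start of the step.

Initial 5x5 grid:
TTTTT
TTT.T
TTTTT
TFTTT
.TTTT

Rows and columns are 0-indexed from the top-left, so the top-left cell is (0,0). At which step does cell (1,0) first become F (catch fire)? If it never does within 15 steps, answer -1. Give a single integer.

Step 1: cell (1,0)='T' (+4 fires, +1 burnt)
Step 2: cell (1,0)='T' (+5 fires, +4 burnt)
Step 3: cell (1,0)='F' (+6 fires, +5 burnt)
  -> target ignites at step 3
Step 4: cell (1,0)='.' (+4 fires, +6 burnt)
Step 5: cell (1,0)='.' (+2 fires, +4 burnt)
Step 6: cell (1,0)='.' (+1 fires, +2 burnt)
Step 7: cell (1,0)='.' (+0 fires, +1 burnt)
  fire out at step 7

3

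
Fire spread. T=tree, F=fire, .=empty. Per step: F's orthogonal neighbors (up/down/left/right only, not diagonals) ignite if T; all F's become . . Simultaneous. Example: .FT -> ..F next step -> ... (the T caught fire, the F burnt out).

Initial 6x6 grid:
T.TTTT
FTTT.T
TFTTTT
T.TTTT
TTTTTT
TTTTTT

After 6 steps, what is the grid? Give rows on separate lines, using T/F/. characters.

Step 1: 4 trees catch fire, 2 burn out
  F.TTTT
  .FTT.T
  F.FTTT
  T.TTTT
  TTTTTT
  TTTTTT
Step 2: 4 trees catch fire, 4 burn out
  ..TTTT
  ..FT.T
  ...FTT
  F.FTTT
  TTTTTT
  TTTTTT
Step 3: 6 trees catch fire, 4 burn out
  ..FTTT
  ...F.T
  ....FT
  ...FTT
  FTFTTT
  TTTTTT
Step 4: 7 trees catch fire, 6 burn out
  ...FTT
  .....T
  .....F
  ....FT
  .F.FTT
  FTFTTT
Step 5: 6 trees catch fire, 7 burn out
  ....FT
  .....F
  ......
  .....F
  ....FT
  .F.FTT
Step 6: 3 trees catch fire, 6 burn out
  .....F
  ......
  ......
  ......
  .....F
  ....FT

.....F
......
......
......
.....F
....FT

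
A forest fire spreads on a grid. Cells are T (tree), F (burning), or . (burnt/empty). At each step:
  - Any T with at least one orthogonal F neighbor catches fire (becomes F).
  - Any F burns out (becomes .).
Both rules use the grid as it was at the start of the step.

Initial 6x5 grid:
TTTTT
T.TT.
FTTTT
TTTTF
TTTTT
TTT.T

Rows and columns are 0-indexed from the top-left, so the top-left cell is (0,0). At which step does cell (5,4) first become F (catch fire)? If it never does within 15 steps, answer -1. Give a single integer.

Step 1: cell (5,4)='T' (+6 fires, +2 burnt)
Step 2: cell (5,4)='F' (+8 fires, +6 burnt)
  -> target ignites at step 2
Step 3: cell (5,4)='.' (+6 fires, +8 burnt)
Step 4: cell (5,4)='.' (+4 fires, +6 burnt)
Step 5: cell (5,4)='.' (+1 fires, +4 burnt)
Step 6: cell (5,4)='.' (+0 fires, +1 burnt)
  fire out at step 6

2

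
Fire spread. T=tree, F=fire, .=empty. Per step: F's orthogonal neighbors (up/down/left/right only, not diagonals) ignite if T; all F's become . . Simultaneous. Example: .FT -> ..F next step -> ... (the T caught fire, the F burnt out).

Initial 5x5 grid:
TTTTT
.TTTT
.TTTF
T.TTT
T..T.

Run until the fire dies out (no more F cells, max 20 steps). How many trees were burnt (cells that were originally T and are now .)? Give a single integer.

Step 1: +3 fires, +1 burnt (F count now 3)
Step 2: +4 fires, +3 burnt (F count now 4)
Step 3: +5 fires, +4 burnt (F count now 5)
Step 4: +2 fires, +5 burnt (F count now 2)
Step 5: +1 fires, +2 burnt (F count now 1)
Step 6: +1 fires, +1 burnt (F count now 1)
Step 7: +0 fires, +1 burnt (F count now 0)
Fire out after step 7
Initially T: 18, now '.': 23
Total burnt (originally-T cells now '.'): 16

Answer: 16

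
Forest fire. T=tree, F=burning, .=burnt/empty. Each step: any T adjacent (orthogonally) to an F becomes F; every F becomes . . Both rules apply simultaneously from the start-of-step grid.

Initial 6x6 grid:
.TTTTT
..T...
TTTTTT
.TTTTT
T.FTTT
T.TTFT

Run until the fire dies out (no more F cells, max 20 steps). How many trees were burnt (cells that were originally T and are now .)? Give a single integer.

Answer: 23

Derivation:
Step 1: +6 fires, +2 burnt (F count now 6)
Step 2: +5 fires, +6 burnt (F count now 5)
Step 3: +5 fires, +5 burnt (F count now 5)
Step 4: +3 fires, +5 burnt (F count now 3)
Step 5: +2 fires, +3 burnt (F count now 2)
Step 6: +1 fires, +2 burnt (F count now 1)
Step 7: +1 fires, +1 burnt (F count now 1)
Step 8: +0 fires, +1 burnt (F count now 0)
Fire out after step 8
Initially T: 25, now '.': 34
Total burnt (originally-T cells now '.'): 23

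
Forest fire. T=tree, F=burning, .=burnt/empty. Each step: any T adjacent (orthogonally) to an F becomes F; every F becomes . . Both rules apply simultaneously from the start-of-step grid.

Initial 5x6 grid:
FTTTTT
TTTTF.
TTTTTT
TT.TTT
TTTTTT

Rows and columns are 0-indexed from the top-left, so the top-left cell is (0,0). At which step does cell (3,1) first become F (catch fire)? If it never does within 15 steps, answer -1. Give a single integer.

Step 1: cell (3,1)='T' (+5 fires, +2 burnt)
Step 2: cell (3,1)='T' (+9 fires, +5 burnt)
Step 3: cell (3,1)='T' (+6 fires, +9 burnt)
Step 4: cell (3,1)='F' (+4 fires, +6 burnt)
  -> target ignites at step 4
Step 5: cell (3,1)='.' (+2 fires, +4 burnt)
Step 6: cell (3,1)='.' (+0 fires, +2 burnt)
  fire out at step 6

4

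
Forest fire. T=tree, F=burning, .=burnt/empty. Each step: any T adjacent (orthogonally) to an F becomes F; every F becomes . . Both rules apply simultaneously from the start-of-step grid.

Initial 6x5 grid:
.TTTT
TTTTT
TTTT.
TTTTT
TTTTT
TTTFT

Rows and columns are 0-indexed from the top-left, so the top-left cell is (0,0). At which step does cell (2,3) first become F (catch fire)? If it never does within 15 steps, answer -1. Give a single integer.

Step 1: cell (2,3)='T' (+3 fires, +1 burnt)
Step 2: cell (2,3)='T' (+4 fires, +3 burnt)
Step 3: cell (2,3)='F' (+5 fires, +4 burnt)
  -> target ignites at step 3
Step 4: cell (2,3)='.' (+4 fires, +5 burnt)
Step 5: cell (2,3)='.' (+5 fires, +4 burnt)
Step 6: cell (2,3)='.' (+4 fires, +5 burnt)
Step 7: cell (2,3)='.' (+2 fires, +4 burnt)
Step 8: cell (2,3)='.' (+0 fires, +2 burnt)
  fire out at step 8

3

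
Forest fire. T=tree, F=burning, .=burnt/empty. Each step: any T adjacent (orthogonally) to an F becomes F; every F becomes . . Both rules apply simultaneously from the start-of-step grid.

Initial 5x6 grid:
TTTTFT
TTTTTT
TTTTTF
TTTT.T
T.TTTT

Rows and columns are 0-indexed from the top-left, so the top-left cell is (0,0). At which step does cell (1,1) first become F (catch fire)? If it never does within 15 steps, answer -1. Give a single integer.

Step 1: cell (1,1)='T' (+6 fires, +2 burnt)
Step 2: cell (1,1)='T' (+4 fires, +6 burnt)
Step 3: cell (1,1)='T' (+5 fires, +4 burnt)
Step 4: cell (1,1)='F' (+5 fires, +5 burnt)
  -> target ignites at step 4
Step 5: cell (1,1)='.' (+4 fires, +5 burnt)
Step 6: cell (1,1)='.' (+1 fires, +4 burnt)
Step 7: cell (1,1)='.' (+1 fires, +1 burnt)
Step 8: cell (1,1)='.' (+0 fires, +1 burnt)
  fire out at step 8

4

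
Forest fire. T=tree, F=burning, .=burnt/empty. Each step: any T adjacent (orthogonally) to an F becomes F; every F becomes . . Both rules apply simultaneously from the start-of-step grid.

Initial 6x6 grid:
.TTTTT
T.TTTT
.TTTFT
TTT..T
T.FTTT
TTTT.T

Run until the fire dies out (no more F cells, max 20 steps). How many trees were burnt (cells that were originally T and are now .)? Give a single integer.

Answer: 26

Derivation:
Step 1: +6 fires, +2 burnt (F count now 6)
Step 2: +9 fires, +6 burnt (F count now 9)
Step 3: +7 fires, +9 burnt (F count now 7)
Step 4: +3 fires, +7 burnt (F count now 3)
Step 5: +1 fires, +3 burnt (F count now 1)
Step 6: +0 fires, +1 burnt (F count now 0)
Fire out after step 6
Initially T: 27, now '.': 35
Total burnt (originally-T cells now '.'): 26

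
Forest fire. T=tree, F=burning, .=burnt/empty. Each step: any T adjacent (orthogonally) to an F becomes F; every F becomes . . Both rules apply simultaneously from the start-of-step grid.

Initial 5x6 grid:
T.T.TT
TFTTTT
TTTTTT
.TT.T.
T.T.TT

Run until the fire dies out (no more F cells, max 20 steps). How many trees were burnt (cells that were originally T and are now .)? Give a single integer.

Answer: 21

Derivation:
Step 1: +3 fires, +1 burnt (F count now 3)
Step 2: +6 fires, +3 burnt (F count now 6)
Step 3: +3 fires, +6 burnt (F count now 3)
Step 4: +4 fires, +3 burnt (F count now 4)
Step 5: +3 fires, +4 burnt (F count now 3)
Step 6: +1 fires, +3 burnt (F count now 1)
Step 7: +1 fires, +1 burnt (F count now 1)
Step 8: +0 fires, +1 burnt (F count now 0)
Fire out after step 8
Initially T: 22, now '.': 29
Total burnt (originally-T cells now '.'): 21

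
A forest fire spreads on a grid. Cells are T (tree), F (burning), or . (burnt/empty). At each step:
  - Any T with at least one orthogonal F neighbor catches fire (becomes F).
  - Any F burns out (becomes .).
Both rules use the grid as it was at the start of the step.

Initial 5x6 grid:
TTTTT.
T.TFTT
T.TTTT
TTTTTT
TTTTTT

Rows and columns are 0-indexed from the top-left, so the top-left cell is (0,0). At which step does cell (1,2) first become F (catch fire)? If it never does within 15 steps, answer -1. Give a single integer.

Step 1: cell (1,2)='F' (+4 fires, +1 burnt)
  -> target ignites at step 1
Step 2: cell (1,2)='.' (+6 fires, +4 burnt)
Step 3: cell (1,2)='.' (+5 fires, +6 burnt)
Step 4: cell (1,2)='.' (+5 fires, +5 burnt)
Step 5: cell (1,2)='.' (+4 fires, +5 burnt)
Step 6: cell (1,2)='.' (+2 fires, +4 burnt)
Step 7: cell (1,2)='.' (+0 fires, +2 burnt)
  fire out at step 7

1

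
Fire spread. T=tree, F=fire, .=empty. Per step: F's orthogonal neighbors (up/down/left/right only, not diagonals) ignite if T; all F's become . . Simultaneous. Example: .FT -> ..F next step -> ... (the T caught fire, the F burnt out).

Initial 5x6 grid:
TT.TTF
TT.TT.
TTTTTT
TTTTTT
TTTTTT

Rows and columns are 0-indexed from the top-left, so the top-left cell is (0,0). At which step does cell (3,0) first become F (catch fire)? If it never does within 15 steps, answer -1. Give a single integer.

Step 1: cell (3,0)='T' (+1 fires, +1 burnt)
Step 2: cell (3,0)='T' (+2 fires, +1 burnt)
Step 3: cell (3,0)='T' (+2 fires, +2 burnt)
Step 4: cell (3,0)='T' (+3 fires, +2 burnt)
Step 5: cell (3,0)='T' (+4 fires, +3 burnt)
Step 6: cell (3,0)='T' (+4 fires, +4 burnt)
Step 7: cell (3,0)='T' (+4 fires, +4 burnt)
Step 8: cell (3,0)='F' (+4 fires, +4 burnt)
  -> target ignites at step 8
Step 9: cell (3,0)='.' (+2 fires, +4 burnt)
Step 10: cell (3,0)='.' (+0 fires, +2 burnt)
  fire out at step 10

8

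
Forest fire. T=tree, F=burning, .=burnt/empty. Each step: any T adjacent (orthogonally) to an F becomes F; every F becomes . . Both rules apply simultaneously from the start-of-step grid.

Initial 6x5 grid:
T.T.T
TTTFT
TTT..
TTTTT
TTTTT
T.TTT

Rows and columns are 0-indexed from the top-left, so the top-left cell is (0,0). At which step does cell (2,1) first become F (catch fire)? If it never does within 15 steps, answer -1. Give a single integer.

Step 1: cell (2,1)='T' (+2 fires, +1 burnt)
Step 2: cell (2,1)='T' (+4 fires, +2 burnt)
Step 3: cell (2,1)='F' (+3 fires, +4 burnt)
  -> target ignites at step 3
Step 4: cell (2,1)='.' (+5 fires, +3 burnt)
Step 5: cell (2,1)='.' (+5 fires, +5 burnt)
Step 6: cell (2,1)='.' (+3 fires, +5 burnt)
Step 7: cell (2,1)='.' (+2 fires, +3 burnt)
Step 8: cell (2,1)='.' (+0 fires, +2 burnt)
  fire out at step 8

3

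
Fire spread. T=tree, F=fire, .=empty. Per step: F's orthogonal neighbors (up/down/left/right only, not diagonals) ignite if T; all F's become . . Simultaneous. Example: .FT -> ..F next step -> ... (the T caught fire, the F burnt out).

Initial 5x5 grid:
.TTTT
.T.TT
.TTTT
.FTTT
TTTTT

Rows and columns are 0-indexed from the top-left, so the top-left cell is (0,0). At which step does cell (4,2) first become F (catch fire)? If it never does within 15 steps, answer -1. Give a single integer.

Step 1: cell (4,2)='T' (+3 fires, +1 burnt)
Step 2: cell (4,2)='F' (+5 fires, +3 burnt)
  -> target ignites at step 2
Step 3: cell (4,2)='.' (+4 fires, +5 burnt)
Step 4: cell (4,2)='.' (+4 fires, +4 burnt)
Step 5: cell (4,2)='.' (+2 fires, +4 burnt)
Step 6: cell (4,2)='.' (+1 fires, +2 burnt)
Step 7: cell (4,2)='.' (+0 fires, +1 burnt)
  fire out at step 7

2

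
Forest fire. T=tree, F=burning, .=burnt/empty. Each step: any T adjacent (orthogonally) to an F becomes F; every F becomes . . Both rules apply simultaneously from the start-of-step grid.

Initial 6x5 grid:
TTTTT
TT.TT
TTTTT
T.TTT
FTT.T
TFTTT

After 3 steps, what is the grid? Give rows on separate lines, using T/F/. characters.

Step 1: 4 trees catch fire, 2 burn out
  TTTTT
  TT.TT
  TTTTT
  F.TTT
  .FT.T
  F.FTT
Step 2: 3 trees catch fire, 4 burn out
  TTTTT
  TT.TT
  FTTTT
  ..TTT
  ..F.T
  ...FT
Step 3: 4 trees catch fire, 3 burn out
  TTTTT
  FT.TT
  .FTTT
  ..FTT
  ....T
  ....F

TTTTT
FT.TT
.FTTT
..FTT
....T
....F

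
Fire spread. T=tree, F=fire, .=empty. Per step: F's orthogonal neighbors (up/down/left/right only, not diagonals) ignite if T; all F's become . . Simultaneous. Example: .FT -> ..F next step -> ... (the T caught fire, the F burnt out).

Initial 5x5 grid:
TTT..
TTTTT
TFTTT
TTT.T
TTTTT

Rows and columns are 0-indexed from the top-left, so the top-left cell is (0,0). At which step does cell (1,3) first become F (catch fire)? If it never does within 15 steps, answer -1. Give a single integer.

Step 1: cell (1,3)='T' (+4 fires, +1 burnt)
Step 2: cell (1,3)='T' (+7 fires, +4 burnt)
Step 3: cell (1,3)='F' (+6 fires, +7 burnt)
  -> target ignites at step 3
Step 4: cell (1,3)='.' (+3 fires, +6 burnt)
Step 5: cell (1,3)='.' (+1 fires, +3 burnt)
Step 6: cell (1,3)='.' (+0 fires, +1 burnt)
  fire out at step 6

3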